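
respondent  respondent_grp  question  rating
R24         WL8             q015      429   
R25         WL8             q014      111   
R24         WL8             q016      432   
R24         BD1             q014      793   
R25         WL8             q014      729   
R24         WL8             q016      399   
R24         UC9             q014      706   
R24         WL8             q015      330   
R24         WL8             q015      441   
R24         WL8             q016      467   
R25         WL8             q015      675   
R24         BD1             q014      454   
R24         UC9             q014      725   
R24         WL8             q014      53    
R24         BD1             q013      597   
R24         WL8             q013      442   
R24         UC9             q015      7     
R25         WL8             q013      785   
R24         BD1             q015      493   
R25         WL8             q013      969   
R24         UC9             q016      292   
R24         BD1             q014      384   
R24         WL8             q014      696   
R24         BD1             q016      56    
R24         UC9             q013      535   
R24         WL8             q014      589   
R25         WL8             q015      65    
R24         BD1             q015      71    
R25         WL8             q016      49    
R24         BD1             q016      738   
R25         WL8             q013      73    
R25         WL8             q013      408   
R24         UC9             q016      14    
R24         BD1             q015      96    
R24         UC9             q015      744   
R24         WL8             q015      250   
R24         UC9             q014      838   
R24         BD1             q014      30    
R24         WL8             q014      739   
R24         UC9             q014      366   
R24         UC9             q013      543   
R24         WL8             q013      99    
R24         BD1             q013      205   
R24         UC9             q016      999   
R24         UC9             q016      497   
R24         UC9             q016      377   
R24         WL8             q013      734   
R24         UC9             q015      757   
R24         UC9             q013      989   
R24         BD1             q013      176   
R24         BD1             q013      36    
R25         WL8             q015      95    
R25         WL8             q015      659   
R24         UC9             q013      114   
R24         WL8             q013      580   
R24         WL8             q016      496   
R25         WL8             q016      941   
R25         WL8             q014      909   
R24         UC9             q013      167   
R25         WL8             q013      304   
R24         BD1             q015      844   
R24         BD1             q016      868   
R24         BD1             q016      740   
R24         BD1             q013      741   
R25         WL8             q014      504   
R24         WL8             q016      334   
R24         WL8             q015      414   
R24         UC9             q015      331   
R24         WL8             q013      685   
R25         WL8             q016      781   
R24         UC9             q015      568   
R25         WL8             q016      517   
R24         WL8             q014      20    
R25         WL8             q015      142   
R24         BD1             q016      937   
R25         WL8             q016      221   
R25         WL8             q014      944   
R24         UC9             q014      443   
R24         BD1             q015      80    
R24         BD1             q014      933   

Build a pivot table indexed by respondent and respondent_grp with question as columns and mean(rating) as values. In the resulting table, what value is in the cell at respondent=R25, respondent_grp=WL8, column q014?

639.40

Rows with respondent=R25, respondent_grp=WL8 and question=q014: rating values are 111, 729, 909, 504, 944.
(111 + 729 + 909 + 504 + 944) / 5 = 639.40.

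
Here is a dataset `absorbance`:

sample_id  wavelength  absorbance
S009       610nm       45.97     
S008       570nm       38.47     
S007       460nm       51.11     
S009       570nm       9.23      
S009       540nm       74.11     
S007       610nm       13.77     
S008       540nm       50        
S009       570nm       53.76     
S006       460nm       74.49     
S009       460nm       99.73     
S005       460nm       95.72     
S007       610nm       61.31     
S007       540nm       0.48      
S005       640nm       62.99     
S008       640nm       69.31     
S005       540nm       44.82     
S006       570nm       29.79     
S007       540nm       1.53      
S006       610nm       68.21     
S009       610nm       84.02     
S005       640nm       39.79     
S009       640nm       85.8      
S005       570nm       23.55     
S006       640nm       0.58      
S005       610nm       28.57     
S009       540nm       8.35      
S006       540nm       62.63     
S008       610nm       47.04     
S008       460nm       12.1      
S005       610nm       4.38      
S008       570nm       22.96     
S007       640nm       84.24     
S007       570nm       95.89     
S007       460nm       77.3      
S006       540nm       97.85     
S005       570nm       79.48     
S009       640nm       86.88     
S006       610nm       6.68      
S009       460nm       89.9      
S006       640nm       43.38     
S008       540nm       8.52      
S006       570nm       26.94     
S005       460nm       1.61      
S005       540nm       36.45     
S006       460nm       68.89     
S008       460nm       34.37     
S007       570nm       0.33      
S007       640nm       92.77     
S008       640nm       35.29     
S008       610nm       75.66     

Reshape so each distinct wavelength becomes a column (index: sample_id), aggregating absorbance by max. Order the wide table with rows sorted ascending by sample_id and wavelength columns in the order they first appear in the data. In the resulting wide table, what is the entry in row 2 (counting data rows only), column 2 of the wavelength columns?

With rows sorted ascending by sample_id, row 2 is sample_id=S006. wavelength columns in first-appearance order: 610nm, 570nm, 460nm, 540nm, 640nm; column 2 is 570nm.
Long rows with sample_id=S006, wavelength=570nm: max(29.79, 26.94) = 29.79.

29.79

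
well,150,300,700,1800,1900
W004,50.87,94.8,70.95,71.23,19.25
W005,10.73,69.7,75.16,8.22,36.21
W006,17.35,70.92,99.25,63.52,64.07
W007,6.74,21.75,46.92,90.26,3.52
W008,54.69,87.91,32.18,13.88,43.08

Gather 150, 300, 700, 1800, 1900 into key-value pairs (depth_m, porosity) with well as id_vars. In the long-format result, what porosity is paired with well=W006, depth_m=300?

Unpivoting turns each (well, wide-column) pair into one long row.
The wide cell at row W006, column 300 holds 70.92, so the long row (W006, 300) has porosity=70.92.

70.92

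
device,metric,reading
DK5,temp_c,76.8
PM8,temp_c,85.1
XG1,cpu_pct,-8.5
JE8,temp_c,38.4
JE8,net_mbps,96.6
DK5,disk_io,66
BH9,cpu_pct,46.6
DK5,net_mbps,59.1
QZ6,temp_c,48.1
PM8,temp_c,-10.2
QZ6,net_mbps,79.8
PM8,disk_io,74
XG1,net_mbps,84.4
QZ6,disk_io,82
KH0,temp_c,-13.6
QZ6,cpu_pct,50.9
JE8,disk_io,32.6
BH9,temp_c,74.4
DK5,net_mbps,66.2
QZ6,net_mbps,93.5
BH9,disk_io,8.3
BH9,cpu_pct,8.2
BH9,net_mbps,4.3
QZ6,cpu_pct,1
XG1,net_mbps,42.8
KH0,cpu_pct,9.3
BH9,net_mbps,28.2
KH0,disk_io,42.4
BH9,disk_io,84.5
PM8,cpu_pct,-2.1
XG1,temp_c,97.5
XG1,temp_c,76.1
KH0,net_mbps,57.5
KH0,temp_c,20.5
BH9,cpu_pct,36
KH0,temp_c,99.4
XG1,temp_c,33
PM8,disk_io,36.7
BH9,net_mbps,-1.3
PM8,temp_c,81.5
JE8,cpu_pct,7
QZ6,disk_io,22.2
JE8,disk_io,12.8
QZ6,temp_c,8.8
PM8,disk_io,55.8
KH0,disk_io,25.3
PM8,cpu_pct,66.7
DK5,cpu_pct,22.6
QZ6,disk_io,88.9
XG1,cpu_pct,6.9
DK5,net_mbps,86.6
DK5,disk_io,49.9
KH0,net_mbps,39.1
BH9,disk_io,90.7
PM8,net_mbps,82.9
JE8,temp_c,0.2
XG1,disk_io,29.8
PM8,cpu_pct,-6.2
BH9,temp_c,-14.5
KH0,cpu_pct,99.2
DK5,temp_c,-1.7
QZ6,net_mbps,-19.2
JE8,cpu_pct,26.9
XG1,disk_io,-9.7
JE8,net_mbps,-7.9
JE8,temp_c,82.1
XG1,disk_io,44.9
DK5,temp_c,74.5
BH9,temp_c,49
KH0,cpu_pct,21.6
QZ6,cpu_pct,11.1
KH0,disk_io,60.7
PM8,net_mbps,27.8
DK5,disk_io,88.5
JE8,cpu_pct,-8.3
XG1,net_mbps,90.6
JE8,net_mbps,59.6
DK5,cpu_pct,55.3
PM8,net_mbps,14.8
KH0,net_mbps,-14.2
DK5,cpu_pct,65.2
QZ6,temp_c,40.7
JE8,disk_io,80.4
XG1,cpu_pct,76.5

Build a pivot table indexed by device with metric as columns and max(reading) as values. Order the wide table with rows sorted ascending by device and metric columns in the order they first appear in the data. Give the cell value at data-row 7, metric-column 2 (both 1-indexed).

76.5

With rows sorted ascending by device, row 7 is device=XG1. metric columns in first-appearance order: temp_c, cpu_pct, net_mbps, disk_io; column 2 is cpu_pct.
Long rows with device=XG1, metric=cpu_pct: max(-8.5, 6.9, 76.5) = 76.5.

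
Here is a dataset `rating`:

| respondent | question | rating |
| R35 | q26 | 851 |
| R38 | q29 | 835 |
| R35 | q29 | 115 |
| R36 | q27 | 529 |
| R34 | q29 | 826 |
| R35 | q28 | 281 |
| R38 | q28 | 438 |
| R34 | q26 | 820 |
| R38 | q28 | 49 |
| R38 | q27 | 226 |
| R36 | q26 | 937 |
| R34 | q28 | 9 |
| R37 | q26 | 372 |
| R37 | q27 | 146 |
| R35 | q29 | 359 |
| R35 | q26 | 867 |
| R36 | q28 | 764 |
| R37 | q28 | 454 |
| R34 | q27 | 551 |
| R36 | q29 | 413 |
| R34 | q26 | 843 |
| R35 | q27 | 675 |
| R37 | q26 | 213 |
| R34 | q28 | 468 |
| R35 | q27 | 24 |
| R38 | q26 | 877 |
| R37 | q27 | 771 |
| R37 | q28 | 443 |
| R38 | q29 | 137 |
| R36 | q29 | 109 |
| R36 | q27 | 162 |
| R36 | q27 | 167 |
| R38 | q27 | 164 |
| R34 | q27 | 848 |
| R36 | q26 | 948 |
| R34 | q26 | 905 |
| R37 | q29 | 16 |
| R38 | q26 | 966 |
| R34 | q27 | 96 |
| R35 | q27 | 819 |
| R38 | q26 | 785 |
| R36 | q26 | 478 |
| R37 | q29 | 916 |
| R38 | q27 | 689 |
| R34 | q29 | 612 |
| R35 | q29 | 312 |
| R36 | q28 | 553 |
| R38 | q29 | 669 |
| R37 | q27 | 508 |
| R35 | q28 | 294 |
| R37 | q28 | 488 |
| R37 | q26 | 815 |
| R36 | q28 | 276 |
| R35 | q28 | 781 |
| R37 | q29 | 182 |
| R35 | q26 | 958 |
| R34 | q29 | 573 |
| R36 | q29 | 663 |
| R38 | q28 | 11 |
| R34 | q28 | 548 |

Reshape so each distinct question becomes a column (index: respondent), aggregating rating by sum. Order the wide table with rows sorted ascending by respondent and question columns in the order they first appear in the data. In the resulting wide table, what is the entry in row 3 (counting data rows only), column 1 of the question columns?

With rows sorted ascending by respondent, row 3 is respondent=R36. question columns in first-appearance order: q26, q29, q27, q28; column 1 is q26.
Long rows with respondent=R36, question=q26: 937 + 948 + 478 = 2363.

2363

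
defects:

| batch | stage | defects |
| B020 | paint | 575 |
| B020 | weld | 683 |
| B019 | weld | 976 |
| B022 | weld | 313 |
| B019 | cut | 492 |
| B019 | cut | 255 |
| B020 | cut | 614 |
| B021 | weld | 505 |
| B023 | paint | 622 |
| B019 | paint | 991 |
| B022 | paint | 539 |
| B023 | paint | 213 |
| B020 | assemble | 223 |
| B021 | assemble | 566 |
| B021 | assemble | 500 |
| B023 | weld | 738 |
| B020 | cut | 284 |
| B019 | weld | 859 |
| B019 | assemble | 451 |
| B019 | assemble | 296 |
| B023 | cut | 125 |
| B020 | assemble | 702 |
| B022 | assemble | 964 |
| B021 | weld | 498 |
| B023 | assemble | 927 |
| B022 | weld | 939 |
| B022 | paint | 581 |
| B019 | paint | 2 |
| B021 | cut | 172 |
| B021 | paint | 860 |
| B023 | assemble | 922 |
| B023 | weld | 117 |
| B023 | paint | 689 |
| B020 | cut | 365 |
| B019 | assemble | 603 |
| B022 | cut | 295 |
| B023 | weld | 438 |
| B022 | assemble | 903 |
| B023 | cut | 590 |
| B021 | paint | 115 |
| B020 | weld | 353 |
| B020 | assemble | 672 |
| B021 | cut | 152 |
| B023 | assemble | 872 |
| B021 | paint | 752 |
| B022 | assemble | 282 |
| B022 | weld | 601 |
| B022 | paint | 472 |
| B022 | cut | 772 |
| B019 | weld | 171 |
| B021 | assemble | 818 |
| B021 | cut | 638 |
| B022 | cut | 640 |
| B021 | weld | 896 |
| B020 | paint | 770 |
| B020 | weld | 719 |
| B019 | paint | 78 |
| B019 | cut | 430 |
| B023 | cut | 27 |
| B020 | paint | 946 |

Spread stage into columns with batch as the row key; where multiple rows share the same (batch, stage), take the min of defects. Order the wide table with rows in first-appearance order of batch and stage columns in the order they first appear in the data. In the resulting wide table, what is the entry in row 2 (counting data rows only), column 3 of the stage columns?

With rows in first-appearance order of batch, row 2 is batch=B019. stage columns in first-appearance order: paint, weld, cut, assemble; column 3 is cut.
Long rows with batch=B019, stage=cut: min(492, 255, 430) = 255.

255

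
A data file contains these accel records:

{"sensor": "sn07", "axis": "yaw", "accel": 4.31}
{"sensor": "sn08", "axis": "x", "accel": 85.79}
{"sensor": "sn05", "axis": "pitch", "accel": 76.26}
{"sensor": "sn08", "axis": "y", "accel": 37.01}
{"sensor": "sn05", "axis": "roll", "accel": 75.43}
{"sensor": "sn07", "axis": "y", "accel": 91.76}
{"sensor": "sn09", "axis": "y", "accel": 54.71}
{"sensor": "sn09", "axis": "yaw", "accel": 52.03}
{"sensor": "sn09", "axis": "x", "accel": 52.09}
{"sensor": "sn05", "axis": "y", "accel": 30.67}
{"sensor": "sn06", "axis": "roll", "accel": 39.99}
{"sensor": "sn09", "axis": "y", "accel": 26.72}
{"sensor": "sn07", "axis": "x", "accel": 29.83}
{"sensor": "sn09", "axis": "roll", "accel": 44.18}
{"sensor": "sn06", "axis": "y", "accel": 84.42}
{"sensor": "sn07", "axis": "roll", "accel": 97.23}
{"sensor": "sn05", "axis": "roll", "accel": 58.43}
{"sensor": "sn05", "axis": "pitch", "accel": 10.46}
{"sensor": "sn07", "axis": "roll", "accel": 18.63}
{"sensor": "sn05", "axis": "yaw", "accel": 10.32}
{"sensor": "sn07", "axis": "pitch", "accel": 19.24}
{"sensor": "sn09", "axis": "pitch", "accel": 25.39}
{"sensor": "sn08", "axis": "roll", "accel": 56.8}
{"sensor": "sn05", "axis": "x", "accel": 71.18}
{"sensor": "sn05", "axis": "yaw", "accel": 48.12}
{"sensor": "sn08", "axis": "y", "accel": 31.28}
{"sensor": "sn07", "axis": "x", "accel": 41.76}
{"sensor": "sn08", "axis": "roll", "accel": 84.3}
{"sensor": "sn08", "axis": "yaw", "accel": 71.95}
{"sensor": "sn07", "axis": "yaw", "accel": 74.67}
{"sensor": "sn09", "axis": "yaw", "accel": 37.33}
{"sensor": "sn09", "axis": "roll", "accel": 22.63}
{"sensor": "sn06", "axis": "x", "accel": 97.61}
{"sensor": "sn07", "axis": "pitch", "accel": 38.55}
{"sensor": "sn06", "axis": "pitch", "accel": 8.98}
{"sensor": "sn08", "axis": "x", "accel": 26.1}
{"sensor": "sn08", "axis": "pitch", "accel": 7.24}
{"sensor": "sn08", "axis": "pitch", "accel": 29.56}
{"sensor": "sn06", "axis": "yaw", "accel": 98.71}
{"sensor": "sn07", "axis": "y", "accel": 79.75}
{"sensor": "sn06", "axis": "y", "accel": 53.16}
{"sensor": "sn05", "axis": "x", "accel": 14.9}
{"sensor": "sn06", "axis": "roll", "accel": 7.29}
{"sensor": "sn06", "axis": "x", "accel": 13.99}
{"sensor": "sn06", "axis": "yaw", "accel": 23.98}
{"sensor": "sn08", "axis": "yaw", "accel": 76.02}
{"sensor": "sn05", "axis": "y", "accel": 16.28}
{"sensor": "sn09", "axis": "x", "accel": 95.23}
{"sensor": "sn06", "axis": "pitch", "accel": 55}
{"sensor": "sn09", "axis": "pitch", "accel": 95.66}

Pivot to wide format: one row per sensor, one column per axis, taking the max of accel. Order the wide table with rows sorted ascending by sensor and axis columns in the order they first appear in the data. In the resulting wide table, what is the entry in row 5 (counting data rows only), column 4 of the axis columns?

With rows sorted ascending by sensor, row 5 is sensor=sn09. axis columns in first-appearance order: yaw, x, pitch, y, roll; column 4 is y.
Long rows with sensor=sn09, axis=y: max(54.71, 26.72) = 54.71.

54.71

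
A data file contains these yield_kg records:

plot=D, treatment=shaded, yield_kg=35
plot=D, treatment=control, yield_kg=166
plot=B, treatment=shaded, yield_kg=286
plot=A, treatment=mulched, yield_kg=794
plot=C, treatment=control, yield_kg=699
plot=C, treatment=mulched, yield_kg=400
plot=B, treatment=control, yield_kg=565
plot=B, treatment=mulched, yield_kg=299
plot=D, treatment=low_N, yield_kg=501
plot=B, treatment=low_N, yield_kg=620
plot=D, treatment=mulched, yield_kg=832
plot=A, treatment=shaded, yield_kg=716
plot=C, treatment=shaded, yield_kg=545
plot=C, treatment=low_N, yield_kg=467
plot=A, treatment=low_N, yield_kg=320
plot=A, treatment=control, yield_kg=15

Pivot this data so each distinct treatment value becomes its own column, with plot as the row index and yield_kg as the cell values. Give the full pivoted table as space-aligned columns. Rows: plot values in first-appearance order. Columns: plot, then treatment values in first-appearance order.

Columns: plot plus the 4 distinct treatment values (shaded, control, mulched, low_N).
For example, row D column shaded takes yield_kg=35 from the long row (D, shaded).

plot  shaded  control  mulched  low_N
D     35      166      832      501  
B     286     565      299      620  
A     716     15       794      320  
C     545     699      400      467  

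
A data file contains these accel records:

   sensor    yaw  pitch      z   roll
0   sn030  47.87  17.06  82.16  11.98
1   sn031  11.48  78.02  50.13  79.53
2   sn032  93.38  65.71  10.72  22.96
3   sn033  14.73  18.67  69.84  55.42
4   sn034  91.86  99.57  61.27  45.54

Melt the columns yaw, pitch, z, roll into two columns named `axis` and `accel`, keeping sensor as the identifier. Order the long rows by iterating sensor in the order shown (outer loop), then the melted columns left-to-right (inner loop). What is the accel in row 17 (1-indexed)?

91.86

20 rows total (5 × 4). Row 17: index ⌊(17-1)/4⌋ = 4 into sensor → sn034; (17-1) mod 4 = 0 into the melted columns → yaw.
So row 17 is (sn034, yaw, 91.86); accel = 91.86.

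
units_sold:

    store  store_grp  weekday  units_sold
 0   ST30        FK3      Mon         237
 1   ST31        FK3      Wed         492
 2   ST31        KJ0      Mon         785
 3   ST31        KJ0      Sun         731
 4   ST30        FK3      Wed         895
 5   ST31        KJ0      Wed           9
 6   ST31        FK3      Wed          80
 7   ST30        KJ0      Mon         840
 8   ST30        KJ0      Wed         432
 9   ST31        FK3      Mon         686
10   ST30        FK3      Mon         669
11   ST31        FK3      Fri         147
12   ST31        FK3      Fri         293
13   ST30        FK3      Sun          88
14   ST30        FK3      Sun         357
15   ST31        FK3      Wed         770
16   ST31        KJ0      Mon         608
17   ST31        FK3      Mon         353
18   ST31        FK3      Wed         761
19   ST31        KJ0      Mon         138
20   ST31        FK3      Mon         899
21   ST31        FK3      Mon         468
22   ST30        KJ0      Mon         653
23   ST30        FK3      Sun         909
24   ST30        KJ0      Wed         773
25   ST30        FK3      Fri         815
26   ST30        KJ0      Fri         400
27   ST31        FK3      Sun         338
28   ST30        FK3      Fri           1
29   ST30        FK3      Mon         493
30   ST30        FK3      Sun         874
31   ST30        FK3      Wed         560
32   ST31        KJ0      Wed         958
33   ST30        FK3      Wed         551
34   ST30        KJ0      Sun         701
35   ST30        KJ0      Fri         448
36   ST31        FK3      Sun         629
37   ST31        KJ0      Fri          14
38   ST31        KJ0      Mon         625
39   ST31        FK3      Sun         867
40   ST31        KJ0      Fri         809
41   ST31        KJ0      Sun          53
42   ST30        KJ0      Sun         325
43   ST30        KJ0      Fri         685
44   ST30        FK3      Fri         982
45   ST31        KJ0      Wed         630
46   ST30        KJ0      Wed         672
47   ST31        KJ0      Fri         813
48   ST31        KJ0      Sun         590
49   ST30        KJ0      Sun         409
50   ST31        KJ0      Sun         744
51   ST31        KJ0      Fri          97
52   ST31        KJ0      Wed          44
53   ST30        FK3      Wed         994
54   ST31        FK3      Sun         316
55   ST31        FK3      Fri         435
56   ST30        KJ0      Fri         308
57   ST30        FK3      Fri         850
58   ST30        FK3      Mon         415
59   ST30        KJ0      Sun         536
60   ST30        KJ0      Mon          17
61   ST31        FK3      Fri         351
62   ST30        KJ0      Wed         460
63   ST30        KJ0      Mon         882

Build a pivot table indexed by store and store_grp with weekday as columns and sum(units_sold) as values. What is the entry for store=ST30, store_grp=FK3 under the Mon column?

1814

Rows with store=ST30, store_grp=FK3 and weekday=Mon: units_sold values are 237, 669, 493, 415.
237 + 669 + 493 + 415 = 1814.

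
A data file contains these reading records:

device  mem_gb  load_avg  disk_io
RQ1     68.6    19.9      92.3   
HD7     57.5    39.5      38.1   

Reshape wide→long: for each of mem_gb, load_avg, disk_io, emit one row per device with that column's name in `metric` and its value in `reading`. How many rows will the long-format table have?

6

2 device values × 3 melted columns = 6 rows.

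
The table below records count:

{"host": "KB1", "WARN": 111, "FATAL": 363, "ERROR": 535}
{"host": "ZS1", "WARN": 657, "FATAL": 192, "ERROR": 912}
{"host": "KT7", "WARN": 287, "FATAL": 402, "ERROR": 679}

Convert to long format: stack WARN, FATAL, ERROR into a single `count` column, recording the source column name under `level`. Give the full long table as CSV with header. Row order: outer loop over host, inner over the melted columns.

host,level,count
KB1,WARN,111
KB1,FATAL,363
KB1,ERROR,535
ZS1,WARN,657
ZS1,FATAL,192
ZS1,ERROR,912
KT7,WARN,287
KT7,FATAL,402
KT7,ERROR,679

Each (host, column) pair becomes one row: 3 × 3 = 9 rows.
For example, (KB1, WARN) → count=111.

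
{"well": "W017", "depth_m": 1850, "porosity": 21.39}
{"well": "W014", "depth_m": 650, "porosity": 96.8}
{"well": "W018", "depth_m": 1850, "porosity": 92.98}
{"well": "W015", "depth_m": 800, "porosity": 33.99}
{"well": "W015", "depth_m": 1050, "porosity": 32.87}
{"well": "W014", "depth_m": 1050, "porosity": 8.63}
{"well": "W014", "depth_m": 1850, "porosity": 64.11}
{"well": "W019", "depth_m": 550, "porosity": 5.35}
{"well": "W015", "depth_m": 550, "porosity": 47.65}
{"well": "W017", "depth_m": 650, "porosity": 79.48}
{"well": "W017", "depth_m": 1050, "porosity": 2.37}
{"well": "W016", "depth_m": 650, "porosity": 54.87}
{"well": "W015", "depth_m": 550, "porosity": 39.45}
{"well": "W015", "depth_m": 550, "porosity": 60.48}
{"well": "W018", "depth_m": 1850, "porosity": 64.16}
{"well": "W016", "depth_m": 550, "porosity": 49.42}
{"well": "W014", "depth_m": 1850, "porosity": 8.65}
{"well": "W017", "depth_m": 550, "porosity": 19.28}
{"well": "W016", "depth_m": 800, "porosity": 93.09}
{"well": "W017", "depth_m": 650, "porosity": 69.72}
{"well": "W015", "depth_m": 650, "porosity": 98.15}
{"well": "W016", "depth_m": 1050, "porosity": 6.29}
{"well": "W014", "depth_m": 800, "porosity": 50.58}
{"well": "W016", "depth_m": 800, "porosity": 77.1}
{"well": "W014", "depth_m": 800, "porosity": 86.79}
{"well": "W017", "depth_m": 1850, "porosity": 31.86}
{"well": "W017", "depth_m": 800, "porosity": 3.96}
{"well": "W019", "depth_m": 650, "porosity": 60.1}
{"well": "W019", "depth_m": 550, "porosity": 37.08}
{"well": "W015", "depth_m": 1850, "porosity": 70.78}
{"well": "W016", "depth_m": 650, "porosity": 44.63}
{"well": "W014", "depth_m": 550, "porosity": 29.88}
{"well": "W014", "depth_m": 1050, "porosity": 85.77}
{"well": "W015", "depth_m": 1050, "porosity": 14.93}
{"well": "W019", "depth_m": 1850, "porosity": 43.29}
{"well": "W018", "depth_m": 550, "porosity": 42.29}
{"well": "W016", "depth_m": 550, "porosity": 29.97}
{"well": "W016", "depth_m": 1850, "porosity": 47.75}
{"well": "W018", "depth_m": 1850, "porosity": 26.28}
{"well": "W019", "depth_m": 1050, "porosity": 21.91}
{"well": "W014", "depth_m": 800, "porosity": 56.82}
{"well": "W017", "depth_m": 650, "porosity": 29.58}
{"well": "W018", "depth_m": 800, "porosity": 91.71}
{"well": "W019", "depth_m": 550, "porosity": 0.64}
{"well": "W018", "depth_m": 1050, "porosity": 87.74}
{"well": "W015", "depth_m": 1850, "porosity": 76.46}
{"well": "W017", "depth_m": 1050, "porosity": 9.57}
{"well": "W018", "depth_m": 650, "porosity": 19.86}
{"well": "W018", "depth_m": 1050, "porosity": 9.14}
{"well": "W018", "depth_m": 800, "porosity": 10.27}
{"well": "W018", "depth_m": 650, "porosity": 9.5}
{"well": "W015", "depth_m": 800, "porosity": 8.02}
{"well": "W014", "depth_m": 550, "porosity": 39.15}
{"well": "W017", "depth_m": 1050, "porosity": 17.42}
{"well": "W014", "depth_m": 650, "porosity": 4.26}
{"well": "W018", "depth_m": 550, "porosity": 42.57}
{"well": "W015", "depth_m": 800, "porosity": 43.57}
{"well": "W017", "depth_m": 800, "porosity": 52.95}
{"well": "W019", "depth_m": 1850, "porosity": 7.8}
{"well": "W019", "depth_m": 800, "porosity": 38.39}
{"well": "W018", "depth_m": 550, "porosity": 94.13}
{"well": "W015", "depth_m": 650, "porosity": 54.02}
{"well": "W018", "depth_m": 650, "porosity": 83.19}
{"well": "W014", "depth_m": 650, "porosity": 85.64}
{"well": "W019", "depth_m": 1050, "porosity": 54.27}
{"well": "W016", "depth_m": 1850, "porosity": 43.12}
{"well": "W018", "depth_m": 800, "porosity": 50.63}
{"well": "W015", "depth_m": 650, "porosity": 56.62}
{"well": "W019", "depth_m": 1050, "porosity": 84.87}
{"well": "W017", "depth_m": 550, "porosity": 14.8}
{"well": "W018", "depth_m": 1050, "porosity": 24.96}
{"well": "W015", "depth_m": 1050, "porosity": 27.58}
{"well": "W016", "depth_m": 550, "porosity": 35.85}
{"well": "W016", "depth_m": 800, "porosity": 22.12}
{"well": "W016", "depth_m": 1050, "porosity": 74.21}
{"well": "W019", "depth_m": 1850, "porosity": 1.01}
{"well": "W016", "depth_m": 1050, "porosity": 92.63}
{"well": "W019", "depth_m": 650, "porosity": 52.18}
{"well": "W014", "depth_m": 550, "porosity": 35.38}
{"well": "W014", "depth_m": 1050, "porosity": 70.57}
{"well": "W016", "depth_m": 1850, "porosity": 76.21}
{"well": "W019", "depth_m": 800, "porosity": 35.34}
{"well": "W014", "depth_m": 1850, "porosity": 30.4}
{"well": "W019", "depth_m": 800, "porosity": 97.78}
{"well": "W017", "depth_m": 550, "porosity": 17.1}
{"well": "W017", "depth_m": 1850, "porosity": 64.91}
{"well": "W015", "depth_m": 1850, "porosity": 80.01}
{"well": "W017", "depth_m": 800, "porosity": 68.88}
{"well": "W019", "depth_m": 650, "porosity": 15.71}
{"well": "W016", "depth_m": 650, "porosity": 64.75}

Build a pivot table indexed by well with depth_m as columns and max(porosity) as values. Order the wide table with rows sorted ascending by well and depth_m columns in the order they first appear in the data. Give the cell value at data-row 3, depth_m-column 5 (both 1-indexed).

With rows sorted ascending by well, row 3 is well=W016. depth_m columns in first-appearance order: 1850, 650, 800, 1050, 550; column 5 is 550.
Long rows with well=W016, depth_m=550: max(49.42, 29.97, 35.85) = 49.42.

49.42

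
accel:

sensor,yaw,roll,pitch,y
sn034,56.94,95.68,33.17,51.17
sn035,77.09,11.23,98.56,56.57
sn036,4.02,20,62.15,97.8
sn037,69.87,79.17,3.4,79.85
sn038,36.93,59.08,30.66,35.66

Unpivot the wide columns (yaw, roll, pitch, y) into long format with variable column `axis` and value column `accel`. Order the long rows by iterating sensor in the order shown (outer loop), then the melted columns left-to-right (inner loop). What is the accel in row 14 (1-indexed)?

79.17

20 rows total (5 × 4). Row 14: index ⌊(14-1)/4⌋ = 3 into sensor → sn037; (14-1) mod 4 = 1 into the melted columns → roll.
So row 14 is (sn037, roll, 79.17); accel = 79.17.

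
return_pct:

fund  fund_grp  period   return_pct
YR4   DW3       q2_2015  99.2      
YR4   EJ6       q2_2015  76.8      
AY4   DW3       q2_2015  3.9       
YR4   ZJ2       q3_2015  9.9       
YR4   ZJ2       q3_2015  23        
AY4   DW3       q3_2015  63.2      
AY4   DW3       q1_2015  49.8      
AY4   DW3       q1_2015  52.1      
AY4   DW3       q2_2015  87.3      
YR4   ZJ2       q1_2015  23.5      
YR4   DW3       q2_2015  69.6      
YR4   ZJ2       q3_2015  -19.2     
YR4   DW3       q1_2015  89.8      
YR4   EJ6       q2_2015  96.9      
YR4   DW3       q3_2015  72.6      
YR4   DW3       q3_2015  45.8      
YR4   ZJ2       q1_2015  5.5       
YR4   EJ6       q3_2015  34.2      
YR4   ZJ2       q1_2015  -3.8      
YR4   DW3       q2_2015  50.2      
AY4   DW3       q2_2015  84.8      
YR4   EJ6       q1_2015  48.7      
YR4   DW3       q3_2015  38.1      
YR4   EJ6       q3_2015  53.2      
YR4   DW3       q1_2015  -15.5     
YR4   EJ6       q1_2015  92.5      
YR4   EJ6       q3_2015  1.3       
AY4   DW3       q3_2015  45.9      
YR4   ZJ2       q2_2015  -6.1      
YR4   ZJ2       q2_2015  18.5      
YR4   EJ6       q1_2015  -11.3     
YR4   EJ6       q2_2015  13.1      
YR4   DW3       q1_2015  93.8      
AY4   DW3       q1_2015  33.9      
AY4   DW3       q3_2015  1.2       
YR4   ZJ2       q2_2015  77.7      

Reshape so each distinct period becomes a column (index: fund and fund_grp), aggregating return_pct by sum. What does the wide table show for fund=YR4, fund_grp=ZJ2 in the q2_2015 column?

Rows with fund=YR4, fund_grp=ZJ2 and period=q2_2015: return_pct values are -6.1, 18.5, 77.7.
-6.1 + 18.5 + 77.7 = 90.1.

90.1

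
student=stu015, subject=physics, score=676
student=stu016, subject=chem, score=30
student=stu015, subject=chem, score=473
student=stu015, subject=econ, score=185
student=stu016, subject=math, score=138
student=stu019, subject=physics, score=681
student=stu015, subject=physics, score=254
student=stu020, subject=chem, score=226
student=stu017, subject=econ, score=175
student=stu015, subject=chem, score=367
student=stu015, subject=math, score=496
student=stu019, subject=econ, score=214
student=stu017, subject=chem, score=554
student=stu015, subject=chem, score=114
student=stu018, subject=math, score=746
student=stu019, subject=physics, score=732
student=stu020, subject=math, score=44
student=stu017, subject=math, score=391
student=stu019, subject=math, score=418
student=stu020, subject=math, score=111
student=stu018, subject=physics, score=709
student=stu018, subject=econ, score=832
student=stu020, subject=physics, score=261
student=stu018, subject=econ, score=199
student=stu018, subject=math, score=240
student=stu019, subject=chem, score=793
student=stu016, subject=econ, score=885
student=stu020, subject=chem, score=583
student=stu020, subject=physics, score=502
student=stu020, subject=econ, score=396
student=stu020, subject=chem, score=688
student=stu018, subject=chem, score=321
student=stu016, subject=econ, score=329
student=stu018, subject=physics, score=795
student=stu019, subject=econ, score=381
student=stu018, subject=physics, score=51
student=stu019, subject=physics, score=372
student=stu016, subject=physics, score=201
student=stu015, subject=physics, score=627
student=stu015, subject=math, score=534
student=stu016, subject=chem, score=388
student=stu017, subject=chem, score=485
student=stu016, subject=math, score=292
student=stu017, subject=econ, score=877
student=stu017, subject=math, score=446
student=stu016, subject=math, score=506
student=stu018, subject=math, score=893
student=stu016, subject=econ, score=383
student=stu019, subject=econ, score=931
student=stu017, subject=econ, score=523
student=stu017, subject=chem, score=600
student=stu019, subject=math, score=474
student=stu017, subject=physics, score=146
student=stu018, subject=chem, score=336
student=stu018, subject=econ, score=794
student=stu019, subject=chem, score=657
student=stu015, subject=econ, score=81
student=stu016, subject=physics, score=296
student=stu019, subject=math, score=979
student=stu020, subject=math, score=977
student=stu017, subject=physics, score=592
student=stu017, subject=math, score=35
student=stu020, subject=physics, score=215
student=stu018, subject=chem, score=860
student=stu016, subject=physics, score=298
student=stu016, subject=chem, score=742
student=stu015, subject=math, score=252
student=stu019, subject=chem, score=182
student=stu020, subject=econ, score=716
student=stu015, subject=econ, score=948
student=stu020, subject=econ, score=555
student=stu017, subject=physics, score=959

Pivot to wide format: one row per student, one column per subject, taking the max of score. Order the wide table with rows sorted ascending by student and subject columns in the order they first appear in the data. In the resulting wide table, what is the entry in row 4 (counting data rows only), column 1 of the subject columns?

With rows sorted ascending by student, row 4 is student=stu018. subject columns in first-appearance order: physics, chem, econ, math; column 1 is physics.
Long rows with student=stu018, subject=physics: max(709, 795, 51) = 795.

795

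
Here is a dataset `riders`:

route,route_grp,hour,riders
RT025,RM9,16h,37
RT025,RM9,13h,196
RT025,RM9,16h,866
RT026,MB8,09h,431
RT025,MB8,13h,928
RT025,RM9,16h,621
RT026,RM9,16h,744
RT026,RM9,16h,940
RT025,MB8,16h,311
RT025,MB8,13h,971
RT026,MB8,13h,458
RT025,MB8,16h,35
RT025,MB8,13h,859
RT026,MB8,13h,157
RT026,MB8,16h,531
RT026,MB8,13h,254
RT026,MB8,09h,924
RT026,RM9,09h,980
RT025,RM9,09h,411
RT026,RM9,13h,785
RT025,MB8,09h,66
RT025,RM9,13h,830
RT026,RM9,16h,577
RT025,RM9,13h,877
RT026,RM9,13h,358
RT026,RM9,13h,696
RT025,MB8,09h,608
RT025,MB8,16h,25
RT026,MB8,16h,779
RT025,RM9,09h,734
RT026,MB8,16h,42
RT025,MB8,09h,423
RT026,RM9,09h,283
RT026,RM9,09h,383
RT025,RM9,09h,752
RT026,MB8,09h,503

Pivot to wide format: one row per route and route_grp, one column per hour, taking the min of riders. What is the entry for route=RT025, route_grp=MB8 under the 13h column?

Rows with route=RT025, route_grp=MB8 and hour=13h: riders values are 928, 971, 859.
min(928, 971, 859) = 859.

859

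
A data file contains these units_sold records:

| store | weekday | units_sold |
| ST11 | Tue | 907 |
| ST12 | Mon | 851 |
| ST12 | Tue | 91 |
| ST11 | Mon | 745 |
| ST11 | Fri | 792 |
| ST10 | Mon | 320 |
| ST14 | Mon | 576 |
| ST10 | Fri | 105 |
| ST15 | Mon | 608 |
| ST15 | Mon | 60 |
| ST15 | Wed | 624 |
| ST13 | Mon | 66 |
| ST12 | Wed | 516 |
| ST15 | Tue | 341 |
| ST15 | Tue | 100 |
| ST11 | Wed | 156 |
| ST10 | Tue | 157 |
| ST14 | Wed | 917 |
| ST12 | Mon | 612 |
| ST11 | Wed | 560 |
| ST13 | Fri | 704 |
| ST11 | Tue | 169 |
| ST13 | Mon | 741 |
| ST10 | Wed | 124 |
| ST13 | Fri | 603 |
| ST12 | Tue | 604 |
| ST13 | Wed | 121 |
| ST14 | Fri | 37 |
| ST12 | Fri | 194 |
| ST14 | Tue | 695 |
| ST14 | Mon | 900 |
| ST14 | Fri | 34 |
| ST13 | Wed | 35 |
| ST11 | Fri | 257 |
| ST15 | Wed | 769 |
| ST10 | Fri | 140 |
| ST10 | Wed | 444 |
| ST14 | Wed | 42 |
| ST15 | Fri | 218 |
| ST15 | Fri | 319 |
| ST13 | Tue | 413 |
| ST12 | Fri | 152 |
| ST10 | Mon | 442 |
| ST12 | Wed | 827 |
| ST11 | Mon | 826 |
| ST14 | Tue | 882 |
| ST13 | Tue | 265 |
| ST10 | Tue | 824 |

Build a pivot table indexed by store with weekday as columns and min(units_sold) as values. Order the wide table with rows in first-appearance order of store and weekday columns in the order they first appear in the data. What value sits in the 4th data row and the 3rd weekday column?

With rows in first-appearance order of store, row 4 is store=ST14. weekday columns in first-appearance order: Tue, Mon, Fri, Wed; column 3 is Fri.
Long rows with store=ST14, weekday=Fri: min(37, 34) = 34.

34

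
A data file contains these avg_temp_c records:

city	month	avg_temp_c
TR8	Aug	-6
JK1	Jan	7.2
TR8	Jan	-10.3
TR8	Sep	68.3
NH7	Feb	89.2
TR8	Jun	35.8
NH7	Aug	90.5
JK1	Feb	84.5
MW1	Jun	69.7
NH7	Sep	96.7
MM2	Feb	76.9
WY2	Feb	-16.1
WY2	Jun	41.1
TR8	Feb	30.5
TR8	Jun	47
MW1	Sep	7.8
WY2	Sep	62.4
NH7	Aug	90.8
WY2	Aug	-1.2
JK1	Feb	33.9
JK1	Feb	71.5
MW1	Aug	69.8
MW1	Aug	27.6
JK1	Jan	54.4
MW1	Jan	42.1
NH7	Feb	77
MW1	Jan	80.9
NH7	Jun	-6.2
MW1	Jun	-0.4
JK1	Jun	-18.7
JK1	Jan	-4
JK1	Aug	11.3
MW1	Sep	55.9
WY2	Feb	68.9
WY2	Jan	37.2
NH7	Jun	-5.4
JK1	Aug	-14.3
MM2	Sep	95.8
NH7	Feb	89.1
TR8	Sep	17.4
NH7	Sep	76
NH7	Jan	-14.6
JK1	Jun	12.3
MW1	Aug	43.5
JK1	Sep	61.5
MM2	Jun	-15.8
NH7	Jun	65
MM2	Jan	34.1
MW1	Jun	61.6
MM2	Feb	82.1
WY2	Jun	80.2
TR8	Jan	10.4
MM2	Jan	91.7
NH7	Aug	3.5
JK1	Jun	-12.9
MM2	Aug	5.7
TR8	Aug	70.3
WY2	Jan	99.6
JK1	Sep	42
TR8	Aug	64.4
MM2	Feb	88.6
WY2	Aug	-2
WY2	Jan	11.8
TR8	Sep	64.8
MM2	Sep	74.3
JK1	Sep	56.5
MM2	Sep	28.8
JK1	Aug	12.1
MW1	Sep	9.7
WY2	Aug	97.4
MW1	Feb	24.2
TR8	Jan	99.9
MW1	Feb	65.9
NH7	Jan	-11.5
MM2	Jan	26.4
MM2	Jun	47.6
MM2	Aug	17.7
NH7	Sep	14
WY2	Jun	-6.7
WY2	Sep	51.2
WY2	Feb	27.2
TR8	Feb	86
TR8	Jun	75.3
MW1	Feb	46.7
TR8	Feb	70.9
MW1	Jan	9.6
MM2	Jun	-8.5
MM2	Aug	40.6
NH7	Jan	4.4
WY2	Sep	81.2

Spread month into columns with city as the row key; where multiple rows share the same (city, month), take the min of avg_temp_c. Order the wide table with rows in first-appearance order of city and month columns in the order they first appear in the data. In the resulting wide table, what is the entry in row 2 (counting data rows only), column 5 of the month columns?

-18.7

With rows in first-appearance order of city, row 2 is city=JK1. month columns in first-appearance order: Aug, Jan, Sep, Feb, Jun; column 5 is Jun.
Long rows with city=JK1, month=Jun: min(-18.7, 12.3, -12.9) = -18.7.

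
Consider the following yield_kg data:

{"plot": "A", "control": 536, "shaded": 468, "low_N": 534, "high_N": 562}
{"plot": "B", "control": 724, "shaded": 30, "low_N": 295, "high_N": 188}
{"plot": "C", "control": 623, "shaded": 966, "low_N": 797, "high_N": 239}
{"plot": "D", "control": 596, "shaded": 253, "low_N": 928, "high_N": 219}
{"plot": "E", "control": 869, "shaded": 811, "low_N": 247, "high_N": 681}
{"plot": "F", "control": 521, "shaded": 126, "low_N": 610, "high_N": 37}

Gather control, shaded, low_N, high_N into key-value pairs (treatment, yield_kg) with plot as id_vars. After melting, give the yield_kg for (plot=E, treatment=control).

869

Unpivoting turns each (plot, wide-column) pair into one long row.
The wide cell at row E, column control holds 869, so the long row (E, control) has yield_kg=869.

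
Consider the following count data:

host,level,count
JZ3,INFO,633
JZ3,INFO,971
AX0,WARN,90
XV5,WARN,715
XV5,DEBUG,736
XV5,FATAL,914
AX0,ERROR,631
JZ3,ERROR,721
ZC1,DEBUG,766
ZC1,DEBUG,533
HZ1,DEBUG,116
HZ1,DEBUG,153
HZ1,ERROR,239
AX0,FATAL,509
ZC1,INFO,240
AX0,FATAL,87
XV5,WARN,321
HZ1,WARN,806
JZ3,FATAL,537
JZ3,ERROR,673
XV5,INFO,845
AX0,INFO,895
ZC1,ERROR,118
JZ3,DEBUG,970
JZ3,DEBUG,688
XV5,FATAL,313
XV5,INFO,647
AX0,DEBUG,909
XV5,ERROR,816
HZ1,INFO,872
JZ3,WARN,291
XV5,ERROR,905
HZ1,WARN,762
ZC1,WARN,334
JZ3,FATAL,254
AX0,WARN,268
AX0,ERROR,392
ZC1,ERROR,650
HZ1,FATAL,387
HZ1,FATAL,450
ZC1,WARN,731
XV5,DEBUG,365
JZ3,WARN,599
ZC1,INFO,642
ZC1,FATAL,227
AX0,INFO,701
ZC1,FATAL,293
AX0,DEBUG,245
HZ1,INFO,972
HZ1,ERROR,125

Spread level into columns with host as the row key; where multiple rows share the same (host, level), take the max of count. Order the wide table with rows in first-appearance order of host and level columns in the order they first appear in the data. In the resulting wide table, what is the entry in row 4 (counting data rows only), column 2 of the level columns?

731

With rows in first-appearance order of host, row 4 is host=ZC1. level columns in first-appearance order: INFO, WARN, DEBUG, FATAL, ERROR; column 2 is WARN.
Long rows with host=ZC1, level=WARN: max(334, 731) = 731.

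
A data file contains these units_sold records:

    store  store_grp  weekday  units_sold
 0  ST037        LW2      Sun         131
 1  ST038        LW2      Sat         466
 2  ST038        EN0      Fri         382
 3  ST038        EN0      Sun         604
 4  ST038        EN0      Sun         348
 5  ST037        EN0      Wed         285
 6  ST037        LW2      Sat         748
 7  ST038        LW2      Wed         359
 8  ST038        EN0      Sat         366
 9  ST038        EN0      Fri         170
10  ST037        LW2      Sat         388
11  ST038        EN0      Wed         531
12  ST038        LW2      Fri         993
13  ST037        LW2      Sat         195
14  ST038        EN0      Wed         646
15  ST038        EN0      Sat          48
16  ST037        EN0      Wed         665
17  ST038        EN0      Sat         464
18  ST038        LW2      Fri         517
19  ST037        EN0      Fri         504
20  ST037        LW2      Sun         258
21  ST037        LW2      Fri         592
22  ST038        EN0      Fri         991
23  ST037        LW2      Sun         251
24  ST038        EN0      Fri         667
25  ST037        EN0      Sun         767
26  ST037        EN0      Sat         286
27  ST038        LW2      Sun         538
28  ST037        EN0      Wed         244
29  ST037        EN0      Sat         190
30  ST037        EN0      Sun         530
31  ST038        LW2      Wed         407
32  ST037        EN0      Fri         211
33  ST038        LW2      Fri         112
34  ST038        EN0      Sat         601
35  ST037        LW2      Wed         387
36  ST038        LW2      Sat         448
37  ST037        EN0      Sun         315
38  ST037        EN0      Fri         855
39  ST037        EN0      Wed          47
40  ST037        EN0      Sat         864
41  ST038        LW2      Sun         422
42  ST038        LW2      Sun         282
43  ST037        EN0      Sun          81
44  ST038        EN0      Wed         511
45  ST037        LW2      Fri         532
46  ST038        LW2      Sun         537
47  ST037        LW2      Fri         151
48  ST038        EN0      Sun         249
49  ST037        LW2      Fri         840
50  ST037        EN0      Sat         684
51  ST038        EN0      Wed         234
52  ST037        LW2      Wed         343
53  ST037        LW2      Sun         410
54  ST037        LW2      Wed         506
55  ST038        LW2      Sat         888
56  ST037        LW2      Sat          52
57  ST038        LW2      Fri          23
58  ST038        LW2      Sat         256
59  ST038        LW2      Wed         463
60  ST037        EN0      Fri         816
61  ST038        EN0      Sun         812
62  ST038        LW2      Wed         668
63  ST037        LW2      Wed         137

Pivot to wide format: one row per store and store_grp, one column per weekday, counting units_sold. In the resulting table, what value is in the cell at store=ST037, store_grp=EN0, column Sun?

Rows with store=ST037, store_grp=EN0 and weekday=Sun: units_sold values are 767, 530, 315, 81.
4 rows match — count = 4.

4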